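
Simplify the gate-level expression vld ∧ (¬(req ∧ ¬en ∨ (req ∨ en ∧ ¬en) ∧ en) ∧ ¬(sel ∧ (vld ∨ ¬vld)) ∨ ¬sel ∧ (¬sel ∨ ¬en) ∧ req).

vld ∧ ¬sel

vld ∧ (¬(req ∧ ¬en ∨ (req ∨ en ∧ ¬en) ∧ en) ∧ ¬(sel ∧ (vld ∨ ¬vld)) ∨ ¬sel ∧ (¬sel ∨ ¬en) ∧ req)
= vld ∧ (¬(req ∧ ¬en ∨ (req ∨ en ∧ ¬en) ∧ en) ∧ ¬sel ∨ ¬sel ∧ (¬sel ∨ ¬en) ∧ req)   (complement / identity)
= vld ∧ (¬(req ∧ ¬en ∨ (req ∨ en ∧ ¬en) ∧ en) ∧ ¬sel ∨ ¬sel ∧ req)   (absorption)
= vld ∧ (¬(req ∧ ¬en ∨ req ∧ en) ∧ ¬sel ∨ ¬sel ∧ req)   (complement / identity)
= vld ∧ (¬req ∧ ¬sel ∨ ¬sel ∧ req)   (distribution)
= vld ∧ ¬sel   (distribution)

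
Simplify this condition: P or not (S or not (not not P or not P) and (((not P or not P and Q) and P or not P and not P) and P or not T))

P or not (S or not (not not P or not P) and (((not P or not P and Q) and P or not P and not P) and P or not T))
= P or not (S or not (not not P or not P) and ((not P and P or not P and not P) and P or not T))   [absorption]
= P or not (S or not P and P and ((not P and P or not P and not P) and P or not T))   [De Morgan]
= P or not (S or not P and P and (not P and P or not T))   [distribution]
= P or not (S or not P and P)   [absorption]
= P or not S   [complement / identity]

P or not S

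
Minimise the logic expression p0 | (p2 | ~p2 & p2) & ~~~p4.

p0 | p2 & ~p4

p0 | (p2 | ~p2 & p2) & ~~~p4
= p0 | p2 & ~~~p4
= p0 | p2 & ~p4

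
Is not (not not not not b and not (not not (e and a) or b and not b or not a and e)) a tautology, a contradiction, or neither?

neither

not (not not not not b and not (not not (e and a) or b and not b or not a and e))
= not (not not b and not (not not (e and a) or b and not b or not a and e))
= not (not not b and not (not not (e and a) or not a and e))
= not (not not b and not (e and a or not a and e))
= not (not not b and not e)
= not b or e
This depends on b, e, so it is not a constant.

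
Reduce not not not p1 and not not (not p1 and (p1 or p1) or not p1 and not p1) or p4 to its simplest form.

not not not p1 and not not (not p1 and (p1 or p1) or not p1 and not p1) or p4
= not not not p1 and not not (not p1 and p1 or not p1 and not p1) or p4   (idempotence)
= not not not p1 and not not not p1 or p4   (distribution)
= not not not p1 and not p1 or p4   (double negation)
= not p1 and not p1 or p4   (double negation)
= not p1 or p4   (idempotence)

not p1 or p4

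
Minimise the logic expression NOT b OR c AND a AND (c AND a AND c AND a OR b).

NOT b OR c AND a

NOT b OR c AND a AND (c AND a AND c AND a OR b)
= NOT b OR c AND a AND (c AND a OR b)   (idempotence)
= NOT b OR c AND a   (absorption)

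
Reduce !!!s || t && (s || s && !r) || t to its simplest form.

!s || t

!!!s || t && (s || s && !r) || t
= !!!s || t && s || t   [absorption]
= !s || t && s || t   [double negation]
= !s || t   [absorption]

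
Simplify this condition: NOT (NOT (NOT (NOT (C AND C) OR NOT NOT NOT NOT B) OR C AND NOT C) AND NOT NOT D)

C AND NOT B OR NOT D

NOT (NOT (NOT (NOT (C AND C) OR NOT NOT NOT NOT B) OR C AND NOT C) AND NOT NOT D)
= NOT (NOT NOT (NOT (C AND C) OR NOT NOT NOT NOT B) AND NOT NOT D)   — complement / identity
= NOT (NOT (C AND C) OR NOT NOT NOT NOT B) OR NOT D   — De Morgan
= NOT (NOT C OR NOT NOT NOT NOT B) OR NOT D   — idempotence
= NOT (NOT C OR NOT NOT B) OR NOT D   — double negation
= C AND NOT B OR NOT D   — De Morgan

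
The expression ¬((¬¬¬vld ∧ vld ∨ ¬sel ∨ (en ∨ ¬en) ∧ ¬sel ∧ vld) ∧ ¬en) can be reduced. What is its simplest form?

sel ∨ en

¬((¬¬¬vld ∧ vld ∨ ¬sel ∨ (en ∨ ¬en) ∧ ¬sel ∧ vld) ∧ ¬en)
= ¬((¬vld ∧ vld ∨ ¬sel ∨ (en ∨ ¬en) ∧ ¬sel ∧ vld) ∧ ¬en)
= ¬((¬vld ∧ vld ∨ ¬sel ∨ ¬sel ∧ vld) ∧ ¬en)
= ¬((¬sel ∨ ¬sel ∧ vld) ∧ ¬en)
= ¬(¬sel ∧ ¬en)
= sel ∨ en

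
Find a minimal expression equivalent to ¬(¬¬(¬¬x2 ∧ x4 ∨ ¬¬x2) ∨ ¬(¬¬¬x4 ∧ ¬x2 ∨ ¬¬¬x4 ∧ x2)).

¬(¬¬(¬¬x2 ∧ x4 ∨ ¬¬x2) ∨ ¬(¬¬¬x4 ∧ ¬x2 ∨ ¬¬¬x4 ∧ x2))
= ¬(¬¬(¬¬x2 ∧ x4 ∨ ¬¬x2) ∨ ¬¬¬¬x4)   (distribution)
= ¬(¬¬x2 ∧ x4 ∨ ¬¬x2) ∧ ¬¬¬x4   (De Morgan)
= ¬¬¬x2 ∧ ¬¬¬x4   (absorption)
= ¬x2 ∧ ¬¬¬x4   (double negation)
= ¬x2 ∧ ¬x4   (double negation)

¬x2 ∧ ¬x4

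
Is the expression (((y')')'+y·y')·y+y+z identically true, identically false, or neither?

neither

(((y')')'+y·y')·y+y+z
= ((y')')'·y+y+z   (complement / identity)
= y'·y+y+z   (double negation)
= y+z   (complement / identity)
This depends on y, z, so it is not a constant.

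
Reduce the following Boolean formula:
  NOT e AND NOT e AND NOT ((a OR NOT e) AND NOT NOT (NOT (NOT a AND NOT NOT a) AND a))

NOT e AND NOT a

NOT e AND NOT e AND NOT ((a OR NOT e) AND NOT NOT (NOT (NOT a AND NOT NOT a) AND a))
= NOT e AND NOT e AND NOT ((a OR NOT e) AND NOT NOT ((a OR NOT a) AND a))   (De Morgan)
= NOT e AND NOT e AND NOT ((a OR NOT e) AND NOT NOT a)   (complement / identity)
= NOT e AND NOT e AND NOT ((a OR NOT e) AND a)   (double negation)
= NOT e AND NOT ((a OR NOT e) AND a)   (idempotence)
= NOT e AND NOT a   (absorption)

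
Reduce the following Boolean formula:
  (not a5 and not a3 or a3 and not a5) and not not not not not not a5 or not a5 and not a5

(not a5 and not a3 or a3 and not a5) and not not not not not not a5 or not a5 and not a5
= not a5 and not not not not not not a5 or not a5 and not a5   (distribution)
= not a5 and not not not not a5 or not a5 and not a5   (double negation)
= not a5 and not not a5 or not a5 and not a5   (double negation)
= not a5 and a5 or not a5 and not a5   (double negation)
= not a5   (distribution)

not a5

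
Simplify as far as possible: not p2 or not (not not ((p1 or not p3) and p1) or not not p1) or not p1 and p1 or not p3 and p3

not p2 or not (not not ((p1 or not p3) and p1) or not not p1) or not p1 and p1 or not p3 and p3
= not p2 or not (not not ((p1 or not p3) and p1) or not not p1) or not p1 and p1   (complement / identity)
= not p2 or not (not not p1 or not not p1) or not p1 and p1   (absorption)
= not p2 or not p1 and not p1 or not p1 and p1   (De Morgan)
= not p2 or not p1   (distribution)

not p2 or not p1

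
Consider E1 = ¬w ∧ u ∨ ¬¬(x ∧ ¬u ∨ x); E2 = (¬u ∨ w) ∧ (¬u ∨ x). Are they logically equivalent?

E1: ¬w ∧ u ∨ ¬¬(x ∧ ¬u ∨ x)
    = ¬w ∧ u ∨ ¬¬x   — absorption
    = ¬w ∧ u ∨ x   — double negation
E2: (¬u ∨ w) ∧ (¬u ∨ x)
    = ¬u ∨ w ∧ x   — distribution
These differ: at u=0, w=0, x=0, E1 = 0 but E2 = 1.

No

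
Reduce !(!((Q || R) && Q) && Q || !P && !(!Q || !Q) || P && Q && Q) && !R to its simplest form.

!Q && !R

!(!((Q || R) && Q) && Q || !P && !(!Q || !Q) || P && Q && Q) && !R
= !(!Q && Q || !P && !(!Q || !Q) || P && Q && Q) && !R   — absorption
= !(!Q && Q || !P && Q && Q || P && Q && Q) && !R   — De Morgan
= !(!Q && Q || Q && Q) && !R   — distribution
= !Q && !R   — distribution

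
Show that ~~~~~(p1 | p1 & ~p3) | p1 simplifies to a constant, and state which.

~~~~~(p1 | p1 & ~p3) | p1
= ~~~~~p1 | p1
= ~~~p1 | p1
= ~p1 | p1
= 1

1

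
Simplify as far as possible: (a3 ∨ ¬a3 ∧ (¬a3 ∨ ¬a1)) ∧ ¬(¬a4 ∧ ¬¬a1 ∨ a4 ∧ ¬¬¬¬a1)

¬a1

(a3 ∨ ¬a3 ∧ (¬a3 ∨ ¬a1)) ∧ ¬(¬a4 ∧ ¬¬a1 ∨ a4 ∧ ¬¬¬¬a1)
= (a3 ∨ ¬a3 ∧ (¬a3 ∨ ¬a1)) ∧ ¬(¬a4 ∧ ¬¬a1 ∨ a4 ∧ ¬¬a1)
= (a3 ∨ ¬a3) ∧ ¬(¬a4 ∧ ¬¬a1 ∨ a4 ∧ ¬¬a1)
= ¬(¬a4 ∧ ¬¬a1 ∨ a4 ∧ ¬¬a1)
= ¬¬¬a1
= ¬a1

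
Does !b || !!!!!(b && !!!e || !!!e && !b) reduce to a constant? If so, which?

!b || !!!!!(b && !!!e || !!!e && !b)
= !b || !!!!!!!!e   (distribution)
= !b || !!!!!!e   (double negation)
= !b || !!!!e   (double negation)
= !b || !!e   (double negation)
= !b || e   (double negation)
This depends on b, e, so it is not a constant.

no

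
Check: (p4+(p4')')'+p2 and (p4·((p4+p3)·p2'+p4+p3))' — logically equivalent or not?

E1: (p4+(p4')')'+p2
    = (p4+p4)'+p2   [double negation]
    = p4'+p2   [idempotence]
E2: (p4·((p4+p3)·p2'+p4+p3))'
    = (p4·(p4+p3))'   [absorption]
    = p4'   [absorption]
These differ: at p2=1, p3=1, p4=1, E1 = 1 but E2 = 0.

No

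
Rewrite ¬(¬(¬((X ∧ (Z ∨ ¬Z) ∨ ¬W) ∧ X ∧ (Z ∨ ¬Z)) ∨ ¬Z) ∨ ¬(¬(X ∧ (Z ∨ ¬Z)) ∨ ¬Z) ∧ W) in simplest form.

¬X ∨ ¬Z

¬(¬(¬((X ∧ (Z ∨ ¬Z) ∨ ¬W) ∧ X ∧ (Z ∨ ¬Z)) ∨ ¬Z) ∨ ¬(¬(X ∧ (Z ∨ ¬Z)) ∨ ¬Z) ∧ W)
= ¬(¬(¬(X ∧ (Z ∨ ¬Z)) ∨ ¬Z) ∨ ¬(¬(X ∧ (Z ∨ ¬Z)) ∨ ¬Z) ∧ W)   (absorption)
= ¬¬(¬(X ∧ (Z ∨ ¬Z)) ∨ ¬Z)   (absorption)
= ¬(X ∧ (Z ∨ ¬Z)) ∨ ¬Z   (double negation)
= ¬X ∨ ¬Z   (complement / identity)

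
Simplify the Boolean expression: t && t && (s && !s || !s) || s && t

t

t && t && (s && !s || !s) || s && t
= t && t && !s || s && t   — complement / identity
= t && !s || s && t   — idempotence
= t   — distribution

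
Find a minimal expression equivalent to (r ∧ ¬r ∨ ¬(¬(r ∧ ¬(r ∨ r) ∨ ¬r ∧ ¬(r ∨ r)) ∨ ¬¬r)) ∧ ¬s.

(r ∧ ¬r ∨ ¬(¬(r ∧ ¬(r ∨ r) ∨ ¬r ∧ ¬(r ∨ r)) ∨ ¬¬r)) ∧ ¬s
= (r ∧ ¬r ∨ ¬(¬¬(r ∨ r) ∨ ¬¬r)) ∧ ¬s
= (r ∧ ¬r ∨ ¬(¬¬r ∨ ¬¬r)) ∧ ¬s
= (r ∧ ¬r ∨ ¬r ∧ ¬r) ∧ ¬s
= ¬r ∧ ¬s

¬r ∧ ¬s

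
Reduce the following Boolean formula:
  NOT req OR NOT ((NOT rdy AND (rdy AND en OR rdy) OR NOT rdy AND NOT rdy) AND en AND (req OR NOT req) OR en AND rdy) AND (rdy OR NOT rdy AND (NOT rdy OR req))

NOT req OR NOT en

NOT req OR NOT ((NOT rdy AND (rdy AND en OR rdy) OR NOT rdy AND NOT rdy) AND en AND (req OR NOT req) OR en AND rdy) AND (rdy OR NOT rdy AND (NOT rdy OR req))
= NOT req OR NOT ((NOT rdy AND (rdy AND en OR rdy) OR NOT rdy AND NOT rdy) AND en OR en AND rdy) AND (rdy OR NOT rdy AND (NOT rdy OR req))   (complement / identity)
= NOT req OR NOT ((NOT rdy AND (rdy AND en OR rdy) OR NOT rdy AND NOT rdy) AND en OR en AND rdy) AND (rdy OR NOT rdy)   (absorption)
= NOT req OR NOT ((NOT rdy AND rdy OR NOT rdy AND NOT rdy) AND en OR en AND rdy) AND (rdy OR NOT rdy)   (absorption)
= NOT req OR NOT (NOT rdy AND en OR en AND rdy) AND (rdy OR NOT rdy)   (distribution)
= NOT req OR NOT en AND (rdy OR NOT rdy)   (distribution)
= NOT req OR NOT en   (complement / identity)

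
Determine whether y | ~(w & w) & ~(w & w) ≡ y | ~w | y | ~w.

E1: y | ~(w & w) & ~(w & w)
    = y | ~(w & w)
    = y | ~w
E2: y | ~w | y | ~w
    = y | ~w
Both reduce to y | ~w, so they are equivalent.

Yes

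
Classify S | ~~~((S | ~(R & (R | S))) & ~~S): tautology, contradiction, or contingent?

tautology

S | ~~~((S | ~(R & (R | S))) & ~~S)
= S | ~~~((S | ~(R & (R | S))) & S)
= S | ~~~((S | ~R) & S)
= S | ~((S | ~R) & S)
= S | ~S
= 1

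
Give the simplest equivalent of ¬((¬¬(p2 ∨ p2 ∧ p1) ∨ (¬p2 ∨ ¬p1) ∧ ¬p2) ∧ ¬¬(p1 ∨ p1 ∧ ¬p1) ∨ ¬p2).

¬p1 ∧ p2

¬((¬¬(p2 ∨ p2 ∧ p1) ∨ (¬p2 ∨ ¬p1) ∧ ¬p2) ∧ ¬¬(p1 ∨ p1 ∧ ¬p1) ∨ ¬p2)
= ¬((p2 ∨ p2 ∧ p1 ∨ (¬p2 ∨ ¬p1) ∧ ¬p2) ∧ ¬¬(p1 ∨ p1 ∧ ¬p1) ∨ ¬p2)   (double negation)
= ¬((p2 ∨ p2 ∧ p1 ∨ (¬p2 ∨ ¬p1) ∧ ¬p2) ∧ ¬¬p1 ∨ ¬p2)   (complement / identity)
= ¬((p2 ∨ p2 ∧ p1 ∨ ¬p2) ∧ ¬¬p1 ∨ ¬p2)   (absorption)
= ¬((p2 ∨ ¬p2) ∧ ¬¬p1 ∨ ¬p2)   (absorption)
= ¬(¬¬p1 ∨ ¬p2)   (complement / identity)
= ¬p1 ∧ p2   (De Morgan)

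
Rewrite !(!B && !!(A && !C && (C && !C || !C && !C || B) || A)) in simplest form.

!(!B && !!(A && !C && (C && !C || !C && !C || B) || A))
= !(!B && !!(A && !C && (!C || B) || A))   (distribution)
= !(!B && !!(A && !C || A))   (absorption)
= B || !(A && !C || A)   (De Morgan)
= B || !A   (absorption)

B || !A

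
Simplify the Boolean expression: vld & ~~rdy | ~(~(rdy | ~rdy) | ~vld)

vld

vld & ~~rdy | ~(~(rdy | ~rdy) | ~vld)
= vld & ~~rdy | (rdy | ~rdy) & vld   — De Morgan
= vld & rdy | (rdy | ~rdy) & vld   — double negation
= vld & rdy | vld   — complement / identity
= vld   — absorption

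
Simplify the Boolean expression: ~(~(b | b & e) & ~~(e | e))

b | ~e

~(~(b | b & e) & ~~(e | e))
= ~(~(b | b & e) & ~~e)
= ~(~b & ~~e)
= b | ~e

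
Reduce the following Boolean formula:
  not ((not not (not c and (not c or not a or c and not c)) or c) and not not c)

not ((not not (not c and (not c or not a or c and not c)) or c) and not not c)
= not ((not not (not c and (not c or not a)) or c) and not not c)   [complement / identity]
= not ((not c and (not c or not a) or c) and not not c)   [double negation]
= not ((not c or c) and not not c)   [absorption]
= not not not c   [complement / identity]
= not c   [double negation]

not c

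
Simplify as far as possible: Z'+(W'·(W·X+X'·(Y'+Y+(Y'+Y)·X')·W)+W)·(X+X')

Z'+(W'·(W·X+X'·(Y'+Y+(Y'+Y)·X')·W)+W)·(X+X')
= Z'+(W'·(W·X+X'·(Y'+Y)·W)+W)·(X+X')   (absorption)
= Z'+(W'·(W·X+X'·W)+W)·(X+X')   (complement / identity)
= Z'+(W'·W+W)·(X+X')   (distribution)
= Z'+W'·W+W   (complement / identity)
= Z'+W   (complement / identity)

Z'+W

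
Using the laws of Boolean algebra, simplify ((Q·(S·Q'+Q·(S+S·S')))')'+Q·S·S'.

Q·S

((Q·(S·Q'+Q·(S+S·S')))')'+Q·S·S'
= ((Q·(S·Q'+Q·S))')'+Q·S·S'   — complement / identity
= ((Q·S)')'+Q·S·S'   — distribution
= Q·S+Q·S·S'   — double negation
= Q·S   — absorption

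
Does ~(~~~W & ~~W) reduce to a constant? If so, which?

~(~~~W & ~~W)
= ~(~W & ~~W)   (double negation)
= W | ~W   (De Morgan)
= 1   (complement)

yes, True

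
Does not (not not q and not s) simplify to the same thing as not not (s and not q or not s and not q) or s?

Yes

E1: not (not not q and not s)
    = not q or s   [De Morgan]
E2: not not (s and not q or not s and not q) or s
    = not not not q or s   [distribution]
    = not q or s   [double negation]
Both reduce to not q or s, so they are equivalent.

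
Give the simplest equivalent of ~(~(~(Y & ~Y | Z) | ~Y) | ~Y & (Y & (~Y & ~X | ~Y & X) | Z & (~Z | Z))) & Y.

~(~(~(Y & ~Y | Z) | ~Y) | ~Y & (Y & (~Y & ~X | ~Y & X) | Z & (~Z | Z))) & Y
= ~(~(~(Y & ~Y | Z) | ~Y) | ~Y & (Y & ~Y | Z & (~Z | Z))) & Y   [distribution]
= ~(~(~(Y & ~Y | Z) | ~Y) | ~Y & (Y & ~Y | Z)) & Y   [complement / identity]
= ~((Y & ~Y | Z) & Y | ~Y & (Y & ~Y | Z)) & Y   [De Morgan]
= ~(Y & ~Y | Z) & Y   [distribution]
= ~Z & Y   [complement / identity]

~Z & Y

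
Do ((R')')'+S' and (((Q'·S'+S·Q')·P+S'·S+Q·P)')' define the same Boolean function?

No

E1: ((R')')'+S'
    = R'+S'   (double negation)
E2: (((Q'·S'+S·Q')·P+S'·S+Q·P)')'
    = ((Q'·P+S'·S+Q·P)')'   (distribution)
    = ((Q'·P+Q·P)')'   (complement / identity)
    = (P')'   (distribution)
    = P   (double negation)
These differ: at P=0, Q=1, R=0, S=0, E1 = 1 but E2 = 0.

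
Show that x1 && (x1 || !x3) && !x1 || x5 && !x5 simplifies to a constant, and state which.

x1 && (x1 || !x3) && !x1 || x5 && !x5
= x1 && !x1 || x5 && !x5
= x1 && !x1
= false

false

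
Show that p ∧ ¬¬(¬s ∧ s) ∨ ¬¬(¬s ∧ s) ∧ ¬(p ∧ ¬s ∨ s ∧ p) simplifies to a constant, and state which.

p ∧ ¬¬(¬s ∧ s) ∨ ¬¬(¬s ∧ s) ∧ ¬(p ∧ ¬s ∨ s ∧ p)
= p ∧ ¬¬(¬s ∧ s) ∨ ¬¬(¬s ∧ s) ∧ ¬p   (distribution)
= ¬¬(¬s ∧ s)   (distribution)
= ¬s ∧ s   (double negation)
= False   (complement)

False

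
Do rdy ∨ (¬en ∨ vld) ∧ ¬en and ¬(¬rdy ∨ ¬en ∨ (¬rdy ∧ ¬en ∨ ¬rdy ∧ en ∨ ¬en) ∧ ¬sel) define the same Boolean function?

E1: rdy ∨ (¬en ∨ vld) ∧ ¬en
    = rdy ∨ ¬en   — absorption
E2: ¬(¬rdy ∨ ¬en ∨ (¬rdy ∧ ¬en ∨ ¬rdy ∧ en ∨ ¬en) ∧ ¬sel)
    = ¬(¬rdy ∨ ¬en ∨ (¬rdy ∨ ¬en) ∧ ¬sel)   — distribution
    = ¬(¬rdy ∨ ¬en)   — absorption
    = rdy ∧ en   — De Morgan
These differ: at en=0, rdy=1, sel=1, vld=1, E1 = 1 but E2 = 0.

No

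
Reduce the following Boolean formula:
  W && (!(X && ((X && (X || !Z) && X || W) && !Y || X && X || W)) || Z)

W && (!(X && ((X && (X || !Z) && X || W) && !Y || X && X || W)) || Z)
= W && (!(X && ((X && X || W) && !Y || X && X || W)) || Z)   [absorption]
= W && (!(X && (X && X || W)) || Z)   [absorption]
= W && (!(X && (X || W)) || Z)   [idempotence]
= W && (!X || Z)   [absorption]

W && (!X || Z)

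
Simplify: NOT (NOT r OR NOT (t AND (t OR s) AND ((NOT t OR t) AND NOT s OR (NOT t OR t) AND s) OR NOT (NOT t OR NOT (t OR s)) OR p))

NOT (NOT r OR NOT (t AND (t OR s) AND ((NOT t OR t) AND NOT s OR (NOT t OR t) AND s) OR NOT (NOT t OR NOT (t OR s)) OR p))
= NOT (NOT r OR NOT (t AND (t OR s) AND (NOT t OR t) OR NOT (NOT t OR NOT (t OR s)) OR p))
= NOT (NOT r OR NOT (t AND (t OR s) AND (NOT t OR t) OR t AND (t OR s) OR p))
= NOT (NOT r OR NOT (t AND (t OR s) OR t AND (t OR s) OR p))
= NOT (NOT r OR NOT (t AND (t OR s) OR p))
= r AND (t AND (t OR s) OR p)
= r AND (t OR p)

r AND (t OR p)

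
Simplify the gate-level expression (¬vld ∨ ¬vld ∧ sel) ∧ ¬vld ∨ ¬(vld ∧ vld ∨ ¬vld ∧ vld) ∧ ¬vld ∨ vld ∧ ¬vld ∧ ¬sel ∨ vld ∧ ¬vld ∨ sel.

¬vld ∨ sel

(¬vld ∨ ¬vld ∧ sel) ∧ ¬vld ∨ ¬(vld ∧ vld ∨ ¬vld ∧ vld) ∧ ¬vld ∨ vld ∧ ¬vld ∧ ¬sel ∨ vld ∧ ¬vld ∨ sel
= ¬vld ∧ ¬vld ∨ ¬(vld ∧ vld ∨ ¬vld ∧ vld) ∧ ¬vld ∨ vld ∧ ¬vld ∧ ¬sel ∨ vld ∧ ¬vld ∨ sel
= ¬vld ∧ ¬vld ∨ ¬vld ∧ ¬vld ∨ vld ∧ ¬vld ∧ ¬sel ∨ vld ∧ ¬vld ∨ sel
= ¬vld ∧ ¬vld ∨ vld ∧ ¬vld ∧ ¬sel ∨ vld ∧ ¬vld ∨ sel
= ¬vld ∧ ¬vld ∨ vld ∧ ¬vld ∨ sel
= ¬vld ∨ sel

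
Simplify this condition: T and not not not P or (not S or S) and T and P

T and not not not P or (not S or S) and T and P
= T and not P or (not S or S) and T and P
= T and not P or T and P
= T

T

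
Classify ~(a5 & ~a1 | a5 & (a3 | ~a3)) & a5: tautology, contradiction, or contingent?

~(a5 & ~a1 | a5 & (a3 | ~a3)) & a5
= ~(a5 & ~a1 | a5) & a5   [complement / identity]
= ~a5 & a5   [absorption]
= 0   [complement]

contradiction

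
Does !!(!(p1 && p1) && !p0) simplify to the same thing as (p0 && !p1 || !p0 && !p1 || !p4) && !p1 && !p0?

Yes

E1: !!(!(p1 && p1) && !p0)
    = !(p1 && p1) && !p0   (double negation)
    = !p1 && !p0   (idempotence)
E2: (p0 && !p1 || !p0 && !p1 || !p4) && !p1 && !p0
    = (!p1 || !p4) && !p1 && !p0   (distribution)
    = !p1 && !p0   (absorption)
Both reduce to !p1 && !p0, so they are equivalent.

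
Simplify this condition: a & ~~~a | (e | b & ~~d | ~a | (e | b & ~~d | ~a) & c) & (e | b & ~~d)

e | b & d

a & ~~~a | (e | b & ~~d | ~a | (e | b & ~~d | ~a) & c) & (e | b & ~~d)
= a & ~a | (e | b & ~~d | ~a | (e | b & ~~d | ~a) & c) & (e | b & ~~d)   (double negation)
= (e | b & ~~d | ~a | (e | b & ~~d | ~a) & c) & (e | b & ~~d)   (complement / identity)
= (e | b & ~~d | ~a) & (e | b & ~~d)   (absorption)
= e | b & ~~d   (absorption)
= e | b & d   (double negation)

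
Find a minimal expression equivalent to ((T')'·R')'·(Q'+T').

((T')'·R')'·(Q'+T')
= (T'+R)·(Q'+T')   — De Morgan
= R·Q'+T'   — distribution

R·Q'+T'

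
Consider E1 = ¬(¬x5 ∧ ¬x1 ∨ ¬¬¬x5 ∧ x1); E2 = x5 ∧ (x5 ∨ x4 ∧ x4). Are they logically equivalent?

E1: ¬(¬x5 ∧ ¬x1 ∨ ¬¬¬x5 ∧ x1)
    = ¬(¬x5 ∧ ¬x1 ∨ ¬x5 ∧ x1)   (double negation)
    = ¬¬x5   (distribution)
    = x5   (double negation)
E2: x5 ∧ (x5 ∨ x4 ∧ x4)
    = x5 ∧ (x5 ∨ x4)   (idempotence)
    = x5   (absorption)
Both reduce to x5, so they are equivalent.

Yes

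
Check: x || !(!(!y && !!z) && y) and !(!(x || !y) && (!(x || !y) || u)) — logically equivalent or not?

Yes

E1: x || !(!(!y && !!z) && y)
    = x || !((y || !z) && y)   — De Morgan
    = x || !y   — absorption
E2: !(!(x || !y) && (!(x || !y) || u))
    = !!(x || !y)   — absorption
    = x || !y   — double negation
Both reduce to x || !y, so they are equivalent.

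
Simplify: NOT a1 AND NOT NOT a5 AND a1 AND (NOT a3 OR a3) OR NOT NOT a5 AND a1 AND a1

NOT a1 AND NOT NOT a5 AND a1 AND (NOT a3 OR a3) OR NOT NOT a5 AND a1 AND a1
= NOT a1 AND NOT NOT a5 AND a1 OR NOT NOT a5 AND a1 AND a1
= NOT NOT a5 AND a1
= a5 AND a1

a5 AND a1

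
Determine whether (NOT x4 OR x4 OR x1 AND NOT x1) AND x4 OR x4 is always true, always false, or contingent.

(NOT x4 OR x4 OR x1 AND NOT x1) AND x4 OR x4
= (NOT x4 OR x4) AND x4 OR x4   [complement / identity]
= x4 OR x4   [complement / identity]
= x4   [idempotence]
This depends on x4, so it is not a constant.

contingent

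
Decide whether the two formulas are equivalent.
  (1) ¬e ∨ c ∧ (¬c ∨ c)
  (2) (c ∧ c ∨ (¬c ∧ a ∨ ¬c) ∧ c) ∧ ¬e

E1: ¬e ∨ c ∧ (¬c ∨ c)
    = ¬e ∨ c   — complement / identity
E2: (c ∧ c ∨ (¬c ∧ a ∨ ¬c) ∧ c) ∧ ¬e
    = (c ∧ c ∨ ¬c ∧ c) ∧ ¬e   — absorption
    = c ∧ ¬e   — distribution
These differ: at a=0, c=0, e=0, E1 = 1 but E2 = 0.

No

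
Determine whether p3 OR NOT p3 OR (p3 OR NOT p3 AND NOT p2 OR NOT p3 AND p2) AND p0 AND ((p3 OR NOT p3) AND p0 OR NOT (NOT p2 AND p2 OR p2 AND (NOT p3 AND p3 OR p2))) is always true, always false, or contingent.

always true

p3 OR NOT p3 OR (p3 OR NOT p3 AND NOT p2 OR NOT p3 AND p2) AND p0 AND ((p3 OR NOT p3) AND p0 OR NOT (NOT p2 AND p2 OR p2 AND (NOT p3 AND p3 OR p2)))
= p3 OR NOT p3 OR (p3 OR NOT p3 AND NOT p2 OR NOT p3 AND p2) AND p0 AND ((p3 OR NOT p3) AND p0 OR NOT (NOT p2 AND p2 OR p2 AND p2))   [complement / identity]
= p3 OR NOT p3 OR (p3 OR NOT p3) AND p0 AND ((p3 OR NOT p3) AND p0 OR NOT (NOT p2 AND p2 OR p2 AND p2))   [distribution]
= p3 OR NOT p3 OR (p3 OR NOT p3) AND p0 AND ((p3 OR NOT p3) AND p0 OR NOT p2)   [distribution]
= p3 OR NOT p3 OR (p3 OR NOT p3) AND p0   [absorption]
= p3 OR NOT p3   [absorption]
= TRUE   [complement]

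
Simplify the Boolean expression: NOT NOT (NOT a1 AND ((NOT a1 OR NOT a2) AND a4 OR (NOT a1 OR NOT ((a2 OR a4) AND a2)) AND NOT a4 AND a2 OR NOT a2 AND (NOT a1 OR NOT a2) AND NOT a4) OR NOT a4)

NOT NOT (NOT a1 AND ((NOT a1 OR NOT a2) AND a4 OR (NOT a1 OR NOT ((a2 OR a4) AND a2)) AND NOT a4 AND a2 OR NOT a2 AND (NOT a1 OR NOT a2) AND NOT a4) OR NOT a4)
= NOT NOT (NOT a1 AND ((NOT a1 OR NOT a2) AND a4 OR (NOT a1 OR NOT a2) AND NOT a4 AND a2 OR NOT a2 AND (NOT a1 OR NOT a2) AND NOT a4) OR NOT a4)
= NOT NOT (NOT a1 AND ((NOT a1 OR NOT a2) AND a4 OR (NOT a1 OR NOT a2) AND NOT a4) OR NOT a4)
= NOT NOT (NOT a1 AND (NOT a1 OR NOT a2) OR NOT a4)
= NOT NOT (NOT a1 OR NOT a4)
= NOT a1 OR NOT a4

NOT a1 OR NOT a4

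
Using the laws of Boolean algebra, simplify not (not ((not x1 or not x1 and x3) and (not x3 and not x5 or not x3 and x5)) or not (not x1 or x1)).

not (not ((not x1 or not x1 and x3) and (not x3 and not x5 or not x3 and x5)) or not (not x1 or x1))
= not (not ((not x1 or not x1 and x3) and not x3) or not (not x1 or x1))   [distribution]
= (not x1 or not x1 and x3) and not x3 and (not x1 or x1)   [De Morgan]
= (not x1 or not x1 and x3) and not x3   [complement / identity]
= not x1 and not x3   [absorption]

not x1 and not x3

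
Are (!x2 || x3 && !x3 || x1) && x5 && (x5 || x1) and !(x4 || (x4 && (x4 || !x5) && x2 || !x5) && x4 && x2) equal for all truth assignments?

E1: (!x2 || x3 && !x3 || x1) && x5 && (x5 || x1)
    = (!x2 || x1) && x5 && (x5 || x1)   (complement / identity)
    = (!x2 || x1) && x5   (absorption)
E2: !(x4 || (x4 && (x4 || !x5) && x2 || !x5) && x4 && x2)
    = !(x4 || (x4 && x2 || !x5) && x4 && x2)   (absorption)
    = !(x4 || x4 && x2)   (absorption)
    = !x4   (absorption)
These differ: at x1=1, x2=0, x3=0, x4=0, x5=0, E1 = 0 but E2 = 1.

No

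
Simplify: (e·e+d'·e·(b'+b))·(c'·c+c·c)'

e·c'

(e·e+d'·e·(b'+b))·(c'·c+c·c)'
= (e·e+d'·e)·(c'·c+c·c)'   (complement / identity)
= (e+d')·e·(c'·c+c·c)'   (distribution)
= (e+d')·e·c'   (distribution)
= e·c'   (absorption)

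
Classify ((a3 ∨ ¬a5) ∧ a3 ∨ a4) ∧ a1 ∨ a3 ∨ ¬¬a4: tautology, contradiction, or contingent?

contingent

((a3 ∨ ¬a5) ∧ a3 ∨ a4) ∧ a1 ∨ a3 ∨ ¬¬a4
= ((a3 ∨ ¬a5) ∧ a3 ∨ a4) ∧ a1 ∨ a3 ∨ a4   — double negation
= (a3 ∨ a4) ∧ a1 ∨ a3 ∨ a4   — absorption
= a3 ∨ a4   — absorption
This depends on a3, a4, so it is not a constant.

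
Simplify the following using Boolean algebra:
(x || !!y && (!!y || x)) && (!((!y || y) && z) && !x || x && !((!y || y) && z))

(x || !!y && (!!y || x)) && (!((!y || y) && z) && !x || x && !((!y || y) && z))
= (x || !!y && (!!y || x)) && !((!y || y) && z)
= (x || !!y && (!!y || x)) && !z
= (x || !!y) && !z
= (x || y) && !z

(x || y) && !z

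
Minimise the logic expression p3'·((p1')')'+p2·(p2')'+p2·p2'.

p3'·((p1')')'+p2·(p2')'+p2·p2'
= p3'·((p1')')'+p2·p2+p2·p2'   (double negation)
= p3'·((p1')')'+p2   (distribution)
= p3'·p1'+p2   (double negation)

p3'·p1'+p2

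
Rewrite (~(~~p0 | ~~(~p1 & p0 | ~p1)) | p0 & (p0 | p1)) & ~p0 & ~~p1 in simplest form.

(~(~~p0 | ~~(~p1 & p0 | ~p1)) | p0 & (p0 | p1)) & ~p0 & ~~p1
= (~(~~p0 | ~~(~p1 & p0 | ~p1)) | p0) & ~p0 & ~~p1   [absorption]
= (~p0 & ~(~p1 & p0 | ~p1) | p0) & ~p0 & ~~p1   [De Morgan]
= (~p0 & ~~p1 | p0) & ~p0 & ~~p1   [absorption]
= ~p0 & ~~p1   [absorption]
= ~p0 & p1   [double negation]

~p0 & p1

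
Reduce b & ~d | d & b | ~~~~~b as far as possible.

1

b & ~d | d & b | ~~~~~b
= b | ~~~~~b
= b | ~~~b
= b | ~b
= 1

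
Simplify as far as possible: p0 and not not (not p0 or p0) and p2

p0 and not not (not p0 or p0) and p2
= p0 and (not p0 or p0) and p2
= p0 and p2

p0 and p2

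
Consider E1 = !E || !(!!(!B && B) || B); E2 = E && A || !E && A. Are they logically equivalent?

No

E1: !E || !(!!(!B && B) || B)
    = !E || !(!B && B || B)   (double negation)
    = !E || !B   (complement / identity)
E2: E && A || !E && A
    = A   (distribution)
These differ: at A=0, B=0, E=0, E1 = 1 but E2 = 0.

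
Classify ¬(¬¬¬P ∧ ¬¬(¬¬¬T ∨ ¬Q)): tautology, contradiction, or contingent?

¬(¬¬¬P ∧ ¬¬(¬¬¬T ∨ ¬Q))
= ¬(¬P ∧ ¬¬(¬¬¬T ∨ ¬Q))   — double negation
= ¬(¬P ∧ ¬¬(¬T ∨ ¬Q))   — double negation
= ¬(¬P ∧ ¬(T ∧ Q))   — De Morgan
= P ∨ T ∧ Q   — De Morgan
This depends on P, Q, T, so it is not a constant.

contingent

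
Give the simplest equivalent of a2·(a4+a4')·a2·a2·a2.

a2·(a4+a4')·a2·a2·a2
= a2·a2·a2·a2   [complement / identity]
= a2·a2   [idempotence]
= a2   [idempotence]

a2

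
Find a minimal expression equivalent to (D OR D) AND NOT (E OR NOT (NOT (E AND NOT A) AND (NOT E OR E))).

D AND NOT E

(D OR D) AND NOT (E OR NOT (NOT (E AND NOT A) AND (NOT E OR E)))
= (D OR D) AND NOT (E OR NOT NOT (E AND NOT A))   — complement / identity
= (D OR D) AND NOT (E OR E AND NOT A)   — double negation
= (D OR D) AND NOT E   — absorption
= D AND NOT E   — idempotence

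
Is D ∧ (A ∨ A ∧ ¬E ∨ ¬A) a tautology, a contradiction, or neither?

D ∧ (A ∨ A ∧ ¬E ∨ ¬A)
= D ∧ (A ∨ ¬A)   — absorption
= D   — complement / identity
This depends on D, so it is not a constant.

neither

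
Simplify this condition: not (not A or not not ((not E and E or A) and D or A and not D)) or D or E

D or E

not (not A or not not ((not E and E or A) and D or A and not D)) or D or E
= not (not A or not not (A and D or A and not D)) or D or E   [complement / identity]
= A and not (A and D or A and not D) or D or E   [De Morgan]
= A and not A or D or E   [distribution]
= D or E   [complement / identity]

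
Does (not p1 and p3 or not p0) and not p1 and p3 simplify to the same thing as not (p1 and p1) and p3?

Yes

E1: (not p1 and p3 or not p0) and not p1 and p3
    = not p1 and p3   — absorption
E2: not (p1 and p1) and p3
    = not p1 and p3   — idempotence
Both reduce to not p1 and p3, so they are equivalent.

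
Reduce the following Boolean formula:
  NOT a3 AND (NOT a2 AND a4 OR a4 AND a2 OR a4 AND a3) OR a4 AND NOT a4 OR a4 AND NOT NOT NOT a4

NOT a3 AND a4

NOT a3 AND (NOT a2 AND a4 OR a4 AND a2 OR a4 AND a3) OR a4 AND NOT a4 OR a4 AND NOT NOT NOT a4
= NOT a3 AND (NOT a2 AND a4 OR a4 AND a2 OR a4 AND a3) OR a4 AND NOT a4 OR a4 AND NOT a4   — double negation
= NOT a3 AND (a4 OR a4 AND a3) OR a4 AND NOT a4 OR a4 AND NOT a4   — distribution
= NOT a3 AND (a4 OR a4 AND a3) OR a4 AND NOT a4   — idempotence
= NOT a3 AND (a4 OR a4 AND a3)   — complement / identity
= NOT a3 AND a4   — absorption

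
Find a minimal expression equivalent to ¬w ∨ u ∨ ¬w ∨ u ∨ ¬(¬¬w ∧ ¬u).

¬w ∨ u ∨ ¬w ∨ u ∨ ¬(¬¬w ∧ ¬u)
= ¬w ∨ u ∨ ¬(¬¬w ∧ ¬u)
= ¬w ∨ u ∨ ¬w ∨ u
= ¬w ∨ u

¬w ∨ u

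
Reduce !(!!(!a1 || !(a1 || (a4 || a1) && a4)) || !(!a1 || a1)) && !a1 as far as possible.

!(!!(!a1 || !(a1 || (a4 || a1) && a4)) || !(!a1 || a1)) && !a1
= !(!a1 || !(a1 || (a4 || a1) && a4)) && (!a1 || a1) && !a1   (De Morgan)
= !(!a1 || !(a1 || (a4 || a1) && a4)) && !a1   (complement / identity)
= a1 && (a1 || (a4 || a1) && a4) && !a1   (De Morgan)
= a1 && (a1 || a4) && !a1   (absorption)
= a1 && !a1   (absorption)
= false   (complement)

false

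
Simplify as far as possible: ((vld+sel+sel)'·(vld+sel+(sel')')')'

vld+sel

((vld+sel+sel)'·(vld+sel+(sel')')')'
= ((vld+sel+sel)'·(vld+sel+sel)')'   [double negation]
= ((vld+sel+sel)')'   [idempotence]
= vld+sel+sel   [double negation]
= vld+sel   [idempotence]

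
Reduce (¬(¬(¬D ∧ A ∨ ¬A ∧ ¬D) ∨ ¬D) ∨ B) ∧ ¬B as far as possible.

(¬(¬(¬D ∧ A ∨ ¬A ∧ ¬D) ∨ ¬D) ∨ B) ∧ ¬B
= (¬(¬¬D ∨ ¬D) ∨ B) ∧ ¬B   — distribution
= (¬D ∧ D ∨ B) ∧ ¬B   — De Morgan
= B ∧ ¬B   — complement / identity
= False   — complement

False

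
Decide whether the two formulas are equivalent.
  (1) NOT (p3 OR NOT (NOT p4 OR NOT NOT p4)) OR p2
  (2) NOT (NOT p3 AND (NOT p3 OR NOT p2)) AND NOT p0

No

E1: NOT (p3 OR NOT (NOT p4 OR NOT NOT p4)) OR p2
    = NOT (p3 OR p4 AND NOT p4) OR p2
    = NOT p3 OR p2
E2: NOT (NOT p3 AND (NOT p3 OR NOT p2)) AND NOT p0
    = NOT NOT p3 AND NOT p0
    = p3 AND NOT p0
These differ: at p0=1, p2=1, p3=0, p4=0, E1 = 1 but E2 = 0.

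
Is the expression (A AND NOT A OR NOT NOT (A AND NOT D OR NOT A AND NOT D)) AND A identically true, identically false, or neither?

(A AND NOT A OR NOT NOT (A AND NOT D OR NOT A AND NOT D)) AND A
= (A AND NOT A OR A AND NOT D OR NOT A AND NOT D) AND A   — double negation
= (A AND NOT A OR NOT D) AND A   — distribution
= NOT D AND A   — complement / identity
This depends on A, D, so it is not a constant.

neither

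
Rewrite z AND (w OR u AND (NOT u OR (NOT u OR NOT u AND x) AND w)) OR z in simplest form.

z AND (w OR u AND (NOT u OR (NOT u OR NOT u AND x) AND w)) OR z
= z AND (w OR u AND (NOT u OR NOT u AND w)) OR z
= z AND (w OR u AND NOT u) OR z
= z AND w OR z
= z

z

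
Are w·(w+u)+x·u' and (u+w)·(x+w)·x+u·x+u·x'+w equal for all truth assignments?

E1: w·(w+u)+x·u'
    = w+x·u'   (absorption)
E2: (u+w)·(x+w)·x+u·x+u·x'+w
    = (u+w)·x+u·x+u·x'+w   (absorption)
    = (u+w)·x+u+w   (distribution)
    = u+w   (absorption)
These differ: at u=1, w=0, x=0, E1 = 0 but E2 = 1.

No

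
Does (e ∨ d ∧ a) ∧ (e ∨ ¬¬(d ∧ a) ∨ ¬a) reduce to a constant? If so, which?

no

(e ∨ d ∧ a) ∧ (e ∨ ¬¬(d ∧ a) ∨ ¬a)
= (e ∨ d ∧ a) ∧ (e ∨ d ∧ a ∨ ¬a)
= e ∨ d ∧ a
This depends on a, d, e, so it is not a constant.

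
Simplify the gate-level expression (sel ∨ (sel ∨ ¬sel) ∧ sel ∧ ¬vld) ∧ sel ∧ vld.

(sel ∨ (sel ∨ ¬sel) ∧ sel ∧ ¬vld) ∧ sel ∧ vld
= (sel ∨ sel ∧ ¬vld) ∧ sel ∧ vld
= sel ∧ sel ∧ vld
= sel ∧ vld

sel ∧ vld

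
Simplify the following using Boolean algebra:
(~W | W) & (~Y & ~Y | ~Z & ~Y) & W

(~W | W) & (~Y & ~Y | ~Z & ~Y) & W
= (~W | W) & (~Y | ~Z) & ~Y & W   (distribution)
= (~Y | ~Z) & ~Y & W   (complement / identity)
= ~Y & W   (absorption)

~Y & W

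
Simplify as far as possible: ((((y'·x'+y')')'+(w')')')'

((((y'·x'+y')')'+(w')')')'
= ((((y')')'+(w')')')'   (absorption)
= ((y')'·w')'   (De Morgan)
= y'+w   (De Morgan)

y'+w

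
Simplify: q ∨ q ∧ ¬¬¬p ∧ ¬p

q ∨ q ∧ ¬¬¬p ∧ ¬p
= q ∨ q ∧ ¬p ∧ ¬p   (double negation)
= q ∨ q ∧ ¬p   (idempotence)
= q   (absorption)

q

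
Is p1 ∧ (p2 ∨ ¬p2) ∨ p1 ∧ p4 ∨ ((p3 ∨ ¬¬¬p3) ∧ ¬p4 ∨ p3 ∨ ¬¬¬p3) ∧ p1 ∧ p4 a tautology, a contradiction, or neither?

p1 ∧ (p2 ∨ ¬p2) ∨ p1 ∧ p4 ∨ ((p3 ∨ ¬¬¬p3) ∧ ¬p4 ∨ p3 ∨ ¬¬¬p3) ∧ p1 ∧ p4
= p1 ∨ p1 ∧ p4 ∨ ((p3 ∨ ¬¬¬p3) ∧ ¬p4 ∨ p3 ∨ ¬¬¬p3) ∧ p1 ∧ p4
= p1 ∨ p1 ∧ p4 ∨ (p3 ∨ ¬¬¬p3) ∧ p1 ∧ p4
= p1 ∨ p1 ∧ p4 ∨ (p3 ∨ ¬p3) ∧ p1 ∧ p4
= p1 ∨ p1 ∧ p4 ∨ p1 ∧ p4
= p1 ∨ p1 ∧ p4
= p1
This depends on p1, so it is not a constant.

neither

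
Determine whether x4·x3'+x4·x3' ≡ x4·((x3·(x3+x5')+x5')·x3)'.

Yes

E1: x4·x3'+x4·x3'
    = x4·x3'
E2: x4·((x3·(x3+x5')+x5')·x3)'
    = x4·((x3+x5')·x3)'
    = x4·x3'
Both reduce to x4·x3', so they are equivalent.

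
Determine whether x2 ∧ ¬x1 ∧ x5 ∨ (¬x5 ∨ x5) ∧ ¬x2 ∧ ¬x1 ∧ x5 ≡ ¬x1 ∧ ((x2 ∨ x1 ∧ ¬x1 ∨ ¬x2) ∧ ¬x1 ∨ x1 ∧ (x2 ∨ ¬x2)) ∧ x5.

E1: x2 ∧ ¬x1 ∧ x5 ∨ (¬x5 ∨ x5) ∧ ¬x2 ∧ ¬x1 ∧ x5
    = x2 ∧ ¬x1 ∧ x5 ∨ ¬x2 ∧ ¬x1 ∧ x5   — complement / identity
    = ¬x1 ∧ x5   — distribution
E2: ¬x1 ∧ ((x2 ∨ x1 ∧ ¬x1 ∨ ¬x2) ∧ ¬x1 ∨ x1 ∧ (x2 ∨ ¬x2)) ∧ x5
    = ¬x1 ∧ ((x2 ∨ ¬x2) ∧ ¬x1 ∨ x1 ∧ (x2 ∨ ¬x2)) ∧ x5   — complement / identity
    = ¬x1 ∧ (x2 ∨ ¬x2) ∧ x5   — distribution
    = ¬x1 ∧ x5   — complement / identity
Both reduce to ¬x1 ∧ x5, so they are equivalent.

Yes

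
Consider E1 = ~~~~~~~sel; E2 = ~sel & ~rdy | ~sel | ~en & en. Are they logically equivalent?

Yes

E1: ~~~~~~~sel
    = ~~~~~sel   — double negation
    = ~~~sel   — double negation
    = ~sel   — double negation
E2: ~sel & ~rdy | ~sel | ~en & en
    = ~sel & ~rdy | ~sel   — complement / identity
    = ~sel   — absorption
Both reduce to ~sel, so they are equivalent.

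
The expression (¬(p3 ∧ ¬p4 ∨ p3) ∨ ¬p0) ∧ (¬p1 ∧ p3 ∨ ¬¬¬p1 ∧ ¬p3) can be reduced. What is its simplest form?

(¬(p3 ∧ ¬p4 ∨ p3) ∨ ¬p0) ∧ (¬p1 ∧ p3 ∨ ¬¬¬p1 ∧ ¬p3)
= (¬(p3 ∧ ¬p4 ∨ p3) ∨ ¬p0) ∧ (¬p1 ∧ p3 ∨ ¬p1 ∧ ¬p3)   [double negation]
= (¬(p3 ∧ ¬p4 ∨ p3) ∨ ¬p0) ∧ ¬p1   [distribution]
= (¬p3 ∨ ¬p0) ∧ ¬p1   [absorption]

(¬p3 ∨ ¬p0) ∧ ¬p1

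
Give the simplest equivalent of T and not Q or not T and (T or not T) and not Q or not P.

T and not Q or not T and (T or not T) and not Q or not P
= T and not Q or not T and not Q or not P   [complement / identity]
= not Q or not P   [distribution]

not Q or not P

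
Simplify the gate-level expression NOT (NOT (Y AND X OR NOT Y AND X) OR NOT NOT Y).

NOT (NOT (Y AND X OR NOT Y AND X) OR NOT NOT Y)
= NOT (NOT X OR NOT NOT Y)   [distribution]
= X AND NOT Y   [De Morgan]

X AND NOT Y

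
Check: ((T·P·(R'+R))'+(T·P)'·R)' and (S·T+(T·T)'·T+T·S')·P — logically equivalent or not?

E1: ((T·P·(R'+R))'+(T·P)'·R)'
    = ((T·P)'+(T·P)'·R)'
    = ((T·P)')'
    = T·P
E2: (S·T+(T·T)'·T+T·S')·P
    = (S·T+T'·T+T·S')·P
    = (S·T+T·S')·P
    = T·P
Both reduce to T·P, so they are equivalent.

Yes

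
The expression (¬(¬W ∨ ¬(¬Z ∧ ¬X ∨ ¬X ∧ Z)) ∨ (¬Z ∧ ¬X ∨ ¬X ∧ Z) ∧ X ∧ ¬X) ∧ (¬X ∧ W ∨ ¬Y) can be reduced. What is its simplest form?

(¬(¬W ∨ ¬(¬Z ∧ ¬X ∨ ¬X ∧ Z)) ∨ (¬Z ∧ ¬X ∨ ¬X ∧ Z) ∧ X ∧ ¬X) ∧ (¬X ∧ W ∨ ¬Y)
= (W ∧ (¬Z ∧ ¬X ∨ ¬X ∧ Z) ∨ (¬Z ∧ ¬X ∨ ¬X ∧ Z) ∧ X ∧ ¬X) ∧ (¬X ∧ W ∨ ¬Y)
= (¬Z ∧ ¬X ∨ ¬X ∧ Z) ∧ (W ∨ X ∧ ¬X) ∧ (¬X ∧ W ∨ ¬Y)
= (¬Z ∧ ¬X ∨ ¬X ∧ Z) ∧ W ∧ (¬X ∧ W ∨ ¬Y)
= ¬X ∧ W ∧ (¬X ∧ W ∨ ¬Y)
= ¬X ∧ W

¬X ∧ W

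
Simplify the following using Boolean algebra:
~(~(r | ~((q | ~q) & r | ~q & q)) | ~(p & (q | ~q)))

p

~(~(r | ~((q | ~q) & r | ~q & q)) | ~(p & (q | ~q)))
= ~(~(r | ~(r | ~q & q)) | ~(p & (q | ~q)))   [complement / identity]
= ~(~(r | ~r) | ~(p & (q | ~q)))   [complement / identity]
= (r | ~r) & p & (q | ~q)   [De Morgan]
= (r | ~r) & p   [complement / identity]
= p   [complement / identity]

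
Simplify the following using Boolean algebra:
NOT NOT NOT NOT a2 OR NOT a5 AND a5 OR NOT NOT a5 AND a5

a2 OR a5

NOT NOT NOT NOT a2 OR NOT a5 AND a5 OR NOT NOT a5 AND a5
= NOT NOT a2 OR NOT a5 AND a5 OR NOT NOT a5 AND a5   [double negation]
= NOT NOT a2 OR NOT a5 AND a5 OR a5 AND a5   [double negation]
= NOT NOT a2 OR a5   [distribution]
= a2 OR a5   [double negation]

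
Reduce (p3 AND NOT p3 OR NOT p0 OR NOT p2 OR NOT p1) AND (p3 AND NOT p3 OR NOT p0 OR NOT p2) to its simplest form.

NOT p0 OR NOT p2

(p3 AND NOT p3 OR NOT p0 OR NOT p2 OR NOT p1) AND (p3 AND NOT p3 OR NOT p0 OR NOT p2)
= p3 AND NOT p3 OR NOT p0 OR NOT p2
= NOT p0 OR NOT p2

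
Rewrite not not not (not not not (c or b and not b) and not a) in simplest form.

c or a

not not not (not not not (c or b and not b) and not a)
= not (not not not (c or b and not b) and not a)   — double negation
= not (not not not c and not a)   — complement / identity
= not (not c and not a)   — double negation
= c or a   — De Morgan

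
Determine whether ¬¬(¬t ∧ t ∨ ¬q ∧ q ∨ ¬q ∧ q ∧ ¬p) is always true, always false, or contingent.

¬¬(¬t ∧ t ∨ ¬q ∧ q ∨ ¬q ∧ q ∧ ¬p)
= ¬t ∧ t ∨ ¬q ∧ q ∨ ¬q ∧ q ∧ ¬p
= ¬q ∧ q ∨ ¬q ∧ q ∧ ¬p
= ¬q ∧ q
= False

always false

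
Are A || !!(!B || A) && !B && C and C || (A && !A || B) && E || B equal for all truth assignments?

No

E1: A || !!(!B || A) && !B && C
    = A || (!B || A) && !B && C   [double negation]
    = A || !B && C   [absorption]
E2: C || (A && !A || B) && E || B
    = C || B && E || B   [complement / identity]
    = C || B   [absorption]
These differ: at A=0, B=1, C=0, E=0, E1 = 0 but E2 = 1.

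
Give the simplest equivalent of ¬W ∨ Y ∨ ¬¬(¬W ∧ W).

¬W ∨ Y ∨ ¬¬(¬W ∧ W)
= ¬W ∨ Y ∨ ¬W ∧ W   [double negation]
= ¬W ∨ Y   [complement / identity]

¬W ∨ Y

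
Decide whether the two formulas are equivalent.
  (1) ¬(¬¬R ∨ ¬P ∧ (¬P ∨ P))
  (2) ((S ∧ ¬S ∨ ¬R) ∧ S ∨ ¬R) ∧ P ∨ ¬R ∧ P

Yes

E1: ¬(¬¬R ∨ ¬P ∧ (¬P ∨ P))
    = ¬(¬¬R ∨ ¬P)   — complement / identity
    = ¬R ∧ P   — De Morgan
E2: ((S ∧ ¬S ∨ ¬R) ∧ S ∨ ¬R) ∧ P ∨ ¬R ∧ P
    = (¬R ∧ S ∨ ¬R) ∧ P ∨ ¬R ∧ P   — complement / identity
    = ¬R ∧ P ∨ ¬R ∧ P   — absorption
    = ¬R ∧ P   — idempotence
Both reduce to ¬R ∧ P, so they are equivalent.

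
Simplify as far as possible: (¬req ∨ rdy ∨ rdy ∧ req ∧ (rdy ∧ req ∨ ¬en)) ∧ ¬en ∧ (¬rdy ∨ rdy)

(¬req ∨ rdy) ∧ ¬en

(¬req ∨ rdy ∨ rdy ∧ req ∧ (rdy ∧ req ∨ ¬en)) ∧ ¬en ∧ (¬rdy ∨ rdy)
= (¬req ∨ rdy ∨ rdy ∧ req) ∧ ¬en ∧ (¬rdy ∨ rdy)
= (¬req ∨ rdy ∨ rdy ∧ req) ∧ ¬en
= (¬req ∨ rdy) ∧ ¬en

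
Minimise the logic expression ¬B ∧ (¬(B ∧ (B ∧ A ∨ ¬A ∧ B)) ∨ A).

¬B

¬B ∧ (¬(B ∧ (B ∧ A ∨ ¬A ∧ B)) ∨ A)
= ¬B ∧ (¬(B ∧ B) ∨ A)   (distribution)
= ¬B ∧ (¬B ∨ A)   (idempotence)
= ¬B   (absorption)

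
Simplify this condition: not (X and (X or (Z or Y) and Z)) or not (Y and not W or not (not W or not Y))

not (X and (X or (Z or Y) and Z)) or not (Y and not W or not (not W or not Y))
= not (X and (X or Z)) or not (Y and not W or not (not W or not Y))
= not X or not (Y and not W or not (not W or not Y))
= not X or not (Y and not W or W and Y)
= not X or not Y

not X or not Y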